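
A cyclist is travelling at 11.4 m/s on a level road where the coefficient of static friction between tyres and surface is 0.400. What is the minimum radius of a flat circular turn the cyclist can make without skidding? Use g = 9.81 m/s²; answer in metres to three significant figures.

At the limit, μ_s m g = m v²/r, so r_min = v²/(μ_s g) = (11.4)²/(0.400 × 9.81) = 130.0/3.924 = 33.12 m.

33.1 m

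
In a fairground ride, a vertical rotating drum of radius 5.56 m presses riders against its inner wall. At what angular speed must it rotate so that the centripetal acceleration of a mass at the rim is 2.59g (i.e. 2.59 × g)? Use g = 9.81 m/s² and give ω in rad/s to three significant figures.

Centripetal acceleration a_c = ω²r. Setting ω²r = 2.59g:
ω = √(2.59g / r) = √(2.59 × 9.81 / 5.56) = √4.570 = 2.138 rad/s.

2.14 rad/s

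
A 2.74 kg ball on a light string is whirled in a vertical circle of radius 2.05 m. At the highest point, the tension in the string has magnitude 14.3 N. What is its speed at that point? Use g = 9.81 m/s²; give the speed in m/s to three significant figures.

5.55 m/s

At the top, T + mg = mv²/r, so v = √(r(T/m + g)) = √(2.05 × (14.3/2.74 + 9.81)) = √(2.05 × 15.03) = √30.81 = 5.551 m/s.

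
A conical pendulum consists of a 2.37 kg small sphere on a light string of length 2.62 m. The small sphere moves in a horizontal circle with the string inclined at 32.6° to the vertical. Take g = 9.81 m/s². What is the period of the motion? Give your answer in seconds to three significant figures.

r = L sinθ = 1.412 m. From T sinθ = mω²r and T cosθ = mg: tanθ = ω²r/g, so ω² = g tanθ / r = g/(L cosθ).
ω = √(g/(L cosθ)) = √(9.81/(2.62 × 0.8425)) = √4.444 = 2.108 rad/s.
Period = 2π/ω = 2.980 s.

2.98 s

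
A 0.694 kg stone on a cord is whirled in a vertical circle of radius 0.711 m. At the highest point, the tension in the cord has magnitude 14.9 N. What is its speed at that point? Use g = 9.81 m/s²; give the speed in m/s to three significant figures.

4.72 m/s

At the top, T + mg = mv²/r, so v = √(r(T/m + g)) = √(0.711 × (14.9/0.694 + 9.81)) = √(0.711 × 31.28) = √22.24 = 4.716 m/s.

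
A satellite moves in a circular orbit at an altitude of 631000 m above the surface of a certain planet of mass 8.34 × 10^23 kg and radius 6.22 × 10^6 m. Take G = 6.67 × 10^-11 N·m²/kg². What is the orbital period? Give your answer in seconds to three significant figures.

15100 s

r = R + h = 6.22 × 10^6 + 631000 = 6.851 × 10^6 m. Gravity provides the centripetal force: G M m / r² = m v² / r ⇒ v = √(GM/r) = 2850 m/s.
T = 2πr/v = 2π × 6.851 × 10^6 / 2850 = 15110 s.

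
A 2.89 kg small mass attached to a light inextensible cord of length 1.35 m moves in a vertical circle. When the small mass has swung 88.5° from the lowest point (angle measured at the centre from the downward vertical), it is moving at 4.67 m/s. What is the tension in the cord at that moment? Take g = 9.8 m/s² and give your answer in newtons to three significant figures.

Take the radial direction toward the centre of the circle as positive. The component of the weight along the string toward the centre is −mg cos φ (φ measured from the bottom), so Newton's second law along the string gives T − mg cos φ = m v²/r.
cos 88.5° = 0.02618, so T = m(v²/r + g cos φ) = 2.89 × ((4.67)²/1.35 + 9.8 × 0.02618) = 2.89 × (16.15 + (0.2565)) = 2.89 × 16.41 = 47.43 N.

47.4 N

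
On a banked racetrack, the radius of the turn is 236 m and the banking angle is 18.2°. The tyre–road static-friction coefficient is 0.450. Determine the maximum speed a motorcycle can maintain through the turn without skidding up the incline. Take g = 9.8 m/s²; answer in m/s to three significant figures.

46.0 m/s

At the maximum speed, friction acts down the slope at its limiting value f = μN. Radially (horizontal, toward centre): N sinθ + μN cosθ = mv²/r. Vertically: N cosθ − μN sinθ = mg.
Dividing: v² = r g (sinθ + μcosθ)/(cosθ − μsinθ).
sinθ + μcosθ = 0.3123 + 0.450×0.9500 = 0.7398; cosθ − μsinθ = 0.9500 − 0.450×0.3123 = 0.8094.
v² = 236 × 9.8 × 0.7398/0.8094 = 2114 m²/s², so v = 45.98 m/s.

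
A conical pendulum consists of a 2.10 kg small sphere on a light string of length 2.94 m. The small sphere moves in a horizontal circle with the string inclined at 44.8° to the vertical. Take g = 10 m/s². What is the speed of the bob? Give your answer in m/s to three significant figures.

4.54 m/s

The radius of the circle is r = L sinθ = 2.94 × sin 44.8° = 2.072 m.
Horizontally T sinθ = mv²/r and vertically T cosθ = mg, so tanθ = v²/(rg).
v = √(r g tanθ) = √(2.072 × 10.0 × 0.9930) = √20.57 = 4.536 m/s.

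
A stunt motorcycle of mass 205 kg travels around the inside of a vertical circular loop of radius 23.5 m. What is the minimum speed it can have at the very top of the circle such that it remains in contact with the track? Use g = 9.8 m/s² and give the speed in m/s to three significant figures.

15.2 m/s

At the highest point the centre is directly below, so both the weight and N act inward: N + mg = mv²/r.
At minimum speed N → 0, so mg = mv_min²/r ⇒ v_min = √(g r) = √(9.8 × 23.5) = 15.18 m/s.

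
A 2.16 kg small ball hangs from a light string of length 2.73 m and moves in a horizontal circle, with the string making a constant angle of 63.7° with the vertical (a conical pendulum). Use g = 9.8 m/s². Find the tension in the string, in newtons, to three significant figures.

Vertically the bob has no acceleration, so T cosθ = mg.
T = mg/cosθ = 2.16 × 9.8 / cos 63.7° = 21.17/0.4431 = 47.78 N.

47.8 N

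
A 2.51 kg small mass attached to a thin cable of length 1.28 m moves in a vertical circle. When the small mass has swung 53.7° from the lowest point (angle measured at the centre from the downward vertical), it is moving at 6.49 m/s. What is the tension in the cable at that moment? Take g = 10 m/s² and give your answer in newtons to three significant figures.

97.5 N

Take the radial direction toward the centre of the circle as positive. The component of the weight along the string toward the centre is −mg cos φ (φ measured from the bottom), so Newton's second law along the string gives T − mg cos φ = m v²/r.
cos 53.7° = 0.5920, so T = m(v²/r + g cos φ) = 2.51 × ((6.49)²/1.28 + 10.0 × 0.5920) = 2.51 × (32.91 + (5.920)) = 2.51 × 38.83 = 97.45 N.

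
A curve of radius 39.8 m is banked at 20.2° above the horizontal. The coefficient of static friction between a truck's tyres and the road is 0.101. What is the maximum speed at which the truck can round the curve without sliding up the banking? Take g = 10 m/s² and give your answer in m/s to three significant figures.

At the maximum speed, friction acts down the slope at its limiting value f = μN. Radially (horizontal, toward centre): N sinθ + μN cosθ = mv²/r. Vertically: N cosθ − μN sinθ = mg.
Dividing: v² = r g (sinθ + μcosθ)/(cosθ − μsinθ).
sinθ + μcosθ = 0.3453 + 0.101×0.9385 = 0.4401; cosθ − μsinθ = 0.9385 − 0.101×0.3453 = 0.9036.
v² = 39.8 × 10.0 × 0.4401/0.9036 = 193.8 m²/s², so v = 13.92 m/s.

13.9 m/s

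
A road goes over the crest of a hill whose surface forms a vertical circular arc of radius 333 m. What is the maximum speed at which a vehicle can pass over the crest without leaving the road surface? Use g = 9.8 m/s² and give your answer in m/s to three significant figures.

57.1 m/s

At the crest the centre of the circle is below the vehicle, so the net downward (centripetal) force is mg − N = mv²/r.
The vehicle leaves the road when N → 0, giving v_max = √(g r) = √(9.8 × 333) = 57.13 m/s.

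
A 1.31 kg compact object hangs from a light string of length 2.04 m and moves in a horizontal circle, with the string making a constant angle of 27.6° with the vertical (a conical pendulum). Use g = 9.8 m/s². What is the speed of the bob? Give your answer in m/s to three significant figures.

2.20 m/s

The radius of the circle is r = L sinθ = 2.04 × sin 27.6° = 0.9451 m.
Horizontally T sinθ = mv²/r and vertically T cosθ = mg, so tanθ = v²/(rg).
v = √(r g tanθ) = √(0.9451 × 9.8 × 0.5228) = √4.842 = 2.200 m/s.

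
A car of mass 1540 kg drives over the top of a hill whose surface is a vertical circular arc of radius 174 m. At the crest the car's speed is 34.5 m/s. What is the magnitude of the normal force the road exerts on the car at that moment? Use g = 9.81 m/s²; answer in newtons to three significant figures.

At the crest the centripetal acceleration points downward (toward the centre of the arc), so mg − N = mv²/r.
N = m(g − v²/r) = 1540 × (9.81 − (34.5)²/174) = 1540 × (9.81 − 6.841) = 1540 × 2.969 = 4573 N.

4570 N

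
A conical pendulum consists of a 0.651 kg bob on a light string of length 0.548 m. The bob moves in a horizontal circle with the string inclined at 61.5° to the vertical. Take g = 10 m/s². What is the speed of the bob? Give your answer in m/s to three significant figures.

The radius of the circle is r = L sinθ = 0.548 × sin 61.5° = 0.4816 m.
Horizontally T sinθ = mv²/r and vertically T cosθ = mg, so tanθ = v²/(rg).
v = √(r g tanθ) = √(0.4816 × 10.0 × 1.842) = √8.870 = 2.978 m/s.

2.98 m/s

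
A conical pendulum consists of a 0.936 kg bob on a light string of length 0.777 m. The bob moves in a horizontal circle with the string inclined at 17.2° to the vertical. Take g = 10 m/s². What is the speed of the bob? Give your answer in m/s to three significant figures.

The radius of the circle is r = L sinθ = 0.777 × sin 17.2° = 0.2298 m.
Horizontally T sinθ = mv²/r and vertically T cosθ = mg, so tanθ = v²/(rg).
v = √(r g tanθ) = √(0.2298 × 10.0 × 0.3096) = √0.7112 = 0.8434 m/s.

0.843 m/s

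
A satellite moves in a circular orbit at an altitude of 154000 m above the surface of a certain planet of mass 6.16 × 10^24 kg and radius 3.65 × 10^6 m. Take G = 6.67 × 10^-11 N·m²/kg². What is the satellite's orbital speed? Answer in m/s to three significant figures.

Orbital radius r = R + h = 3.65 × 10^6 + 154000 = 3.804 × 10^6 m.
Gravity supplies the centripetal force: G M m / r² = m v² / r, so v = √(GM/r).
v = √(6.67 × 10^-11 × 6.16 × 10^24 / 3.804 × 10^6) = √(1.080 × 10^8) = 10390 m/s.

10400 m/s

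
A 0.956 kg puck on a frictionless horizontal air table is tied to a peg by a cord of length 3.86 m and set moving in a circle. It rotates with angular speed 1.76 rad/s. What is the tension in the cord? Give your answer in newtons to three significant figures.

v = ωr = 1.76 × 3.86 = 6.794 m/s.
The tension is the only horizontal force, so it supplies the full centripetal force: T = m v²/r = 0.956 × (6.794)²/3.86 = 0.956 × 46.15/3.86 = 11.43 N.

11.4 N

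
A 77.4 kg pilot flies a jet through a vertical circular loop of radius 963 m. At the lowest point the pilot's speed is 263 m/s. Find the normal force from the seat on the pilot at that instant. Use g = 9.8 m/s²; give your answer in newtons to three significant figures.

6320 N

At the lowest point, N points up (toward the centre) and the weight mg points down (away from the centre), so the net inward force is N − mg = mv²/r.
N = m(v²/r + g) = 77.4 × ((263)²/963 + 9.8) = 77.4 × (71.83 + 9.8) = 77.4 × 81.63 = 6318 N.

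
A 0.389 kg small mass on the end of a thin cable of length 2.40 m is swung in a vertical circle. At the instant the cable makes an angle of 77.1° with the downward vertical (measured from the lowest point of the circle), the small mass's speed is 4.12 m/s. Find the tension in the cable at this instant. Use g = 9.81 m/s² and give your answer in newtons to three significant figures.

3.60 N

Take the radial direction toward the centre of the circle as positive. The component of the weight along the string toward the centre is −mg cos φ (φ measured from the bottom), so Newton's second law along the string gives T − mg cos φ = m v²/r.
cos 77.1° = 0.2233, so T = m(v²/r + g cos φ) = 0.389 × ((4.12)²/2.40 + 9.81 × 0.2233) = 0.389 × (7.073 + (2.190)) = 0.389 × 9.263 = 3.603 N.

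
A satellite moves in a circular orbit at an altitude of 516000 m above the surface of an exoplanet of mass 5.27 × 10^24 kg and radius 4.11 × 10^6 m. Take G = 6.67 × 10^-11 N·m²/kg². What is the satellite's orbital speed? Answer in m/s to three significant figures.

8720 m/s

Orbital radius r = R + h = 4.11 × 10^6 + 516000 = 4.626 × 10^6 m.
Gravity supplies the centripetal force: G M m / r² = m v² / r, so v = √(GM/r).
v = √(6.67 × 10^-11 × 5.27 × 10^24 / 4.626 × 10^6) = √(7.599 × 10^7) = 8717 m/s.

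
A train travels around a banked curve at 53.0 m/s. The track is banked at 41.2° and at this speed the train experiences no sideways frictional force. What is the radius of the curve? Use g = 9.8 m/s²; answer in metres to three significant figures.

Frictionless banking: tanθ = v²/(rg), so r = v²/(g tanθ).
r = (53.0)²/(9.8 × tan 41.2°) = 2809/(9.8 × 0.8754) = 2809/8.579 = 327.4 m.

327 m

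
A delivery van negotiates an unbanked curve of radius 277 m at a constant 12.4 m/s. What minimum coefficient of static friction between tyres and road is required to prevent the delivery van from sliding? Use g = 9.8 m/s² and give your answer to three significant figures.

Friction provides the centripetal force: μ_s m g = m v²/r, so μ_s = v²/(g r) = (12.40)²/(9.8 × 277) = 153.8/2715 = 0.05664.

0.0566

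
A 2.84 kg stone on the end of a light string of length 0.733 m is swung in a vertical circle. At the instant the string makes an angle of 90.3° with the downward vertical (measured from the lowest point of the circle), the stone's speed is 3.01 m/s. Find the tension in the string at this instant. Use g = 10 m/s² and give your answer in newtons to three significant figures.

35.0 N

Take the radial direction toward the centre of the circle as positive. The component of the weight along the string toward the centre is −mg cos φ (φ measured from the bottom), so Newton's second law along the string gives T − mg cos φ = m v²/r.
cos 90.3° = -0.005236, so T = m(v²/r + g cos φ) = 2.84 × ((3.01)²/0.733 + 10.0 × -0.005236) = 2.84 × (12.36 + (-0.05236)) = 2.84 × 12.31 = 34.95 N.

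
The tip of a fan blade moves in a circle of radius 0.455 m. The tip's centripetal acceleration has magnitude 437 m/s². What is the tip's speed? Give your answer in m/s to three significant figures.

14.1 m/s

a_c = v²/r ⇒ v = √(a_c · r) = √(437 × 0.455) = √198.8 = 14.10 m/s.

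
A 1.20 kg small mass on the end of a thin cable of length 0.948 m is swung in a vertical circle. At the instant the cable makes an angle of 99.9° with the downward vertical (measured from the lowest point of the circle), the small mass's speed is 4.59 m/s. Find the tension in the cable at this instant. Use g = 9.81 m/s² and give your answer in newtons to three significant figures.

Take the radial direction toward the centre of the circle as positive. The component of the weight along the string toward the centre is −mg cos φ (φ measured from the bottom), so Newton's second law along the string gives T − mg cos φ = m v²/r.
cos 99.9° = -0.1719, so T = m(v²/r + g cos φ) = 1.20 × ((4.59)²/0.948 + 9.81 × -0.1719) = 1.20 × (22.22 + (-1.687)) = 1.20 × 20.54 = 24.64 N.

24.6 N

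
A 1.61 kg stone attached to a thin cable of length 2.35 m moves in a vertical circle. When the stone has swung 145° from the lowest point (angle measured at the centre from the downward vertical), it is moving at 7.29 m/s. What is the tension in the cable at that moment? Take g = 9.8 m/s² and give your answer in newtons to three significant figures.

23.5 N

Take the radial direction toward the centre of the circle as positive. The component of the weight along the string toward the centre is −mg cos φ (φ measured from the bottom), so Newton's second law along the string gives T − mg cos φ = m v²/r.
cos 145° = -0.8192, so T = m(v²/r + g cos φ) = 1.61 × ((7.29)²/2.35 + 9.8 × -0.8192) = 1.61 × (22.61 + (-8.028)) = 1.61 × 14.59 = 23.48 N.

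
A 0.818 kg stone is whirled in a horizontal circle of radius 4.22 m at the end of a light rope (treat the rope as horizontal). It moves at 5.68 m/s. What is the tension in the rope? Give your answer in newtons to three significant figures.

6.25 N

The tension is the only horizontal force, so it supplies the full centripetal force: T = m v²/r = 0.818 × (5.680)²/4.22 = 0.818 × 32.26/4.22 = 6.254 N.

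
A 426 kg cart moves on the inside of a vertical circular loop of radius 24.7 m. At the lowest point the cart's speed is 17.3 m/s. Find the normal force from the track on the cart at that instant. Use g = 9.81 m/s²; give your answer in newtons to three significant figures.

9340 N

At the lowest point, N points up (toward the centre) and the weight mg points down (away from the centre), so the net inward force is N − mg = mv²/r.
N = m(v²/r + g) = 426 × ((17.3)²/24.7 + 9.81) = 426 × (12.12 + 9.81) = 426 × 21.93 = 9341 N.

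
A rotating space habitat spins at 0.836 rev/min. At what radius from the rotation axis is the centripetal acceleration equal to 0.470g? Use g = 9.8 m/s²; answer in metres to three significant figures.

ω = 0.836 rev/min × 2π/60 = 0.08755 rad/s.
a_c = ω²r = 0.470g ⇒ r = 0.470 × 9.8 / (0.08755)² = 4.606/0.007664 = 601.0 m.

601 m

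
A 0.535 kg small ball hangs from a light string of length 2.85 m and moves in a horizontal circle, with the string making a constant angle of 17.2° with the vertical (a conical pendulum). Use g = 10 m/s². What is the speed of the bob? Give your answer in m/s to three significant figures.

The radius of the circle is r = L sinθ = 2.85 × sin 17.2° = 0.8428 m.
Horizontally T sinθ = mv²/r and vertically T cosθ = mg, so tanθ = v²/(rg).
v = √(r g tanθ) = √(0.8428 × 10.0 × 0.3096) = √2.609 = 1.615 m/s.

1.62 m/s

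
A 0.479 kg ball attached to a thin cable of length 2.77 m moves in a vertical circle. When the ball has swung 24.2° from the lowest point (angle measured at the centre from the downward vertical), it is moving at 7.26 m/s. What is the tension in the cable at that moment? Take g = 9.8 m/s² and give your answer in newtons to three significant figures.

13.4 N

Take the radial direction toward the centre of the circle as positive. The component of the weight along the string toward the centre is −mg cos φ (φ measured from the bottom), so Newton's second law along the string gives T − mg cos φ = m v²/r.
cos 24.2° = 0.9121, so T = m(v²/r + g cos φ) = 0.479 × ((7.26)²/2.77 + 9.8 × 0.9121) = 0.479 × (19.03 + (8.939)) = 0.479 × 27.97 = 13.40 N.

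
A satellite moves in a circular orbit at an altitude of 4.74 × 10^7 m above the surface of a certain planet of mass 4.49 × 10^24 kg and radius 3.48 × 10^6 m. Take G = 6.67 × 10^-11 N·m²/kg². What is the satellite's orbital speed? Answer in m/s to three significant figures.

2430 m/s

Orbital radius r = R + h = 3.48 × 10^6 + 4.74 × 10^7 = 5.088 × 10^7 m.
Gravity supplies the centripetal force: G M m / r² = m v² / r, so v = √(GM/r).
v = √(6.67 × 10^-11 × 4.49 × 10^24 / 5.088 × 10^7) = √(5.886 × 10^6) = 2426 m/s.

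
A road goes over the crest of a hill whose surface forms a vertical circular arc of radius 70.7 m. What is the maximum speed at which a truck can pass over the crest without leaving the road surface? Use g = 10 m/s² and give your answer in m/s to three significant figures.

At the crest the centre of the circle is below the truck, so the net downward (centripetal) force is mg − N = mv²/r.
The truck leaves the road when N → 0, giving v_max = √(g r) = √(10.0 × 70.7) = 26.59 m/s.

26.6 m/s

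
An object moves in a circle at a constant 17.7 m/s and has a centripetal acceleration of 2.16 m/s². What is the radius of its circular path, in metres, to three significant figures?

a_c = v²/r ⇒ r = v²/a_c = (17.7)²/2.16 = 313.3/2.16 = 145.0 m.

145 m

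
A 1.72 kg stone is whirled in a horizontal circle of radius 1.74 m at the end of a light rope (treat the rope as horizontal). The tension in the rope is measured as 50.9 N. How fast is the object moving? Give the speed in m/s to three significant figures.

T = m v²/r ⇒ v = √(T r / m) = √(50.9 × 1.74 / 1.72) = √51.49 = 7.176 m/s.

7.18 m/s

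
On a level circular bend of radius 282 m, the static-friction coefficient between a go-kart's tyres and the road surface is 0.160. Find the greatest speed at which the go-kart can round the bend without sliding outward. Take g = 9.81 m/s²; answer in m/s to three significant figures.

21.0 m/s

On a flat curve, static friction is the only horizontal force, so it must supply the full centripetal force: μ_s m g = m v²/r.
Mass cancels: v_max = √(μ_s g r) = √(0.160 × 9.81 × 282) = √442.6 = 21.04 m/s.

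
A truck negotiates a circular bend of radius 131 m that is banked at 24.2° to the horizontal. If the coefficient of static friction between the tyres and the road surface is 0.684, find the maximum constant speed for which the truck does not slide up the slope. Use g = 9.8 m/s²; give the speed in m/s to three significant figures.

45.8 m/s

At the maximum speed, friction acts down the slope at its limiting value f = μN. Radially (horizontal, toward centre): N sinθ + μN cosθ = mv²/r. Vertically: N cosθ − μN sinθ = mg.
Dividing: v² = r g (sinθ + μcosθ)/(cosθ − μsinθ).
sinθ + μcosθ = 0.4099 + 0.684×0.9121 = 1.034; cosθ − μsinθ = 0.9121 − 0.684×0.4099 = 0.6317.
v² = 131 × 9.8 × 1.034/0.6317 = 2101 m²/s², so v = 45.84 m/s.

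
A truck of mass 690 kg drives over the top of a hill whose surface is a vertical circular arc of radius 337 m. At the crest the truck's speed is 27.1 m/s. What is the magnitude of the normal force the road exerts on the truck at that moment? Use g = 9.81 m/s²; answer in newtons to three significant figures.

5270 N

At the crest the centripetal acceleration points downward (toward the centre of the arc), so mg − N = mv²/r.
N = m(g − v²/r) = 690 × (9.81 − (27.1)²/337) = 690 × (9.81 − 2.179) = 690 × 7.631 = 5265 N.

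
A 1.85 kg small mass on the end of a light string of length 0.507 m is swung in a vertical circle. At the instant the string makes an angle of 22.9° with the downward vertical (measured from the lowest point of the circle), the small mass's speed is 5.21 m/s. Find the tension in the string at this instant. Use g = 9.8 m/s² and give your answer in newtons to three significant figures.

Take the radial direction toward the centre of the circle as positive. The component of the weight along the string toward the centre is −mg cos φ (φ measured from the bottom), so Newton's second law along the string gives T − mg cos φ = m v²/r.
cos 22.9° = 0.9212, so T = m(v²/r + g cos φ) = 1.85 × ((5.21)²/0.507 + 9.8 × 0.9212) = 1.85 × (53.54 + (9.028)) = 1.85 × 62.57 = 115.7 N.

116 N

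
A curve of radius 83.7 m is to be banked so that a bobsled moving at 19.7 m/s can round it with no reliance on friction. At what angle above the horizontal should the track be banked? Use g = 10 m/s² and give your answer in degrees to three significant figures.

For a frictionless banked turn: horizontally N sinθ = mv²/r and vertically N cosθ = mg.
Dividing: tanθ = v²/(r g) = (19.7)²/(83.7 × 10.0) = 388.1/837.0 = 0.4637.
θ = arctan(0.4637) = 24.88°.

24.9°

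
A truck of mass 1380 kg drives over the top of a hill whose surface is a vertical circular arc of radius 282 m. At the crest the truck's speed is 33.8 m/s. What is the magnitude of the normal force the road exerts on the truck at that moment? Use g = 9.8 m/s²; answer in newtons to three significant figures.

At the crest the centripetal acceleration points downward (toward the centre of the arc), so mg − N = mv²/r.
N = m(g − v²/r) = 1380 × (9.8 − (33.8)²/282) = 1380 × (9.8 − 4.051) = 1380 × 5.749 = 7933 N.

7930 N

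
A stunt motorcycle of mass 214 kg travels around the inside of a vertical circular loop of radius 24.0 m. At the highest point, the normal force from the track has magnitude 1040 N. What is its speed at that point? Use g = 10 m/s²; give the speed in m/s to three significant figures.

At the top, N + mg = mv²/r, so v = √(r(N/m + g)) = √(24.0 × (1040/214 + 10.0)) = √(24.0 × 14.86) = √356.6 = 18.88 m/s.

18.9 m/s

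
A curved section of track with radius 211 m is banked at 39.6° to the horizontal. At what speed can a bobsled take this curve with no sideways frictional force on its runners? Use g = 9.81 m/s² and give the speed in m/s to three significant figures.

On a frictionless banked curve, N sinθ = mv²/r and N cosθ = mg, so tanθ = v²/(rg).
v = √(r g tanθ) = √(211 × 9.81 × tan 39.6°) = √(211 × 9.81 × 0.8273) = √1712 = 41.38 m/s.

41.4 m/s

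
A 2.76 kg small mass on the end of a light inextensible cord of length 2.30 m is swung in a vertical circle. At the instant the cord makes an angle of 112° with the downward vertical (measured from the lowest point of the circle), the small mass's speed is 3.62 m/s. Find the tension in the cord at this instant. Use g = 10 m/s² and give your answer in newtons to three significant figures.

5.39 N

Take the radial direction toward the centre of the circle as positive. The component of the weight along the string toward the centre is −mg cos φ (φ measured from the bottom), so Newton's second law along the string gives T − mg cos φ = m v²/r.
cos 112° = -0.3746, so T = m(v²/r + g cos φ) = 2.76 × ((3.62)²/2.30 + 10.0 × -0.3746) = 2.76 × (5.698 + (-3.746)) = 2.76 × 1.951 = 5.386 N.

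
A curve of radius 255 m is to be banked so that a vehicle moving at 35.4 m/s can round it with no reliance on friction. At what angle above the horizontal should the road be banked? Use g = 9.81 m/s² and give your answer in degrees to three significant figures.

26.6°

With no friction, the horizontal component of the normal force provides the centripetal force: N sinθ = mv²/r, while N cosθ = mg vertically.
Dividing: tanθ = v²/(r g) = (35.4)²/(255 × 9.81) = 1253/2502 = 0.5010.
θ = arctan(0.5010) = 26.61°.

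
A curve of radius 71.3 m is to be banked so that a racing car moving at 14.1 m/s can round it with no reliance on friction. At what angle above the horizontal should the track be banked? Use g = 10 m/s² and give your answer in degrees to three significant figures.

For a frictionless banked turn: horizontally N sinθ = mv²/r and vertically N cosθ = mg.
Dividing: tanθ = v²/(r g) = (14.1)²/(71.3 × 10.0) = 198.8/713.0 = 0.2788.
θ = arctan(0.2788) = 15.58°.

15.6°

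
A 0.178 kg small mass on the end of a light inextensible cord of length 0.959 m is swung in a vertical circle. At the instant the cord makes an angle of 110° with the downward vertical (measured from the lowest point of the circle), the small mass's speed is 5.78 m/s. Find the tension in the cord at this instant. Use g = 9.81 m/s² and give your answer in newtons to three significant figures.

5.60 N

Take the radial direction toward the centre of the circle as positive. The component of the weight along the string toward the centre is −mg cos φ (φ measured from the bottom), so Newton's second law along the string gives T − mg cos φ = m v²/r.
cos 110° = -0.3420, so T = m(v²/r + g cos φ) = 0.178 × ((5.78)²/0.959 + 9.81 × -0.3420) = 0.178 × (34.84 + (-3.355)) = 0.178 × 31.48 = 5.604 N.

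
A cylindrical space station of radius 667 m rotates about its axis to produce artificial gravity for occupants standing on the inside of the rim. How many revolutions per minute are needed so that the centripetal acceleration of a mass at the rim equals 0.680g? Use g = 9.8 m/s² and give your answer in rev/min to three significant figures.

Require ω²r = 0.680g, so ω = √(0.680 × 9.8/667) = 0.09996 rad/s.
In rev/min: ω × 60/(2π) = 0.09996 × 60/(2π) = 0.9545 rev/min.

0.955 rev/min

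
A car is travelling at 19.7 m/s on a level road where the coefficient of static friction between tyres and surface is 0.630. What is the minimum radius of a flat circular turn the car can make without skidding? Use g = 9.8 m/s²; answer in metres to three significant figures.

62.9 m

At the limit, μ_s m g = m v²/r, so r_min = v²/(μ_s g) = (19.7)²/(0.630 × 9.8) = 388.1/6.174 = 62.86 m.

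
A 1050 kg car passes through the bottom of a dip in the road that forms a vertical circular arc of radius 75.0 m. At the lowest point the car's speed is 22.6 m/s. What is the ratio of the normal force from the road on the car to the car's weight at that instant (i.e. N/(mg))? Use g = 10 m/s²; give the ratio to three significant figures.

1.68

At the bottom, N − mg = mv²/r, so N = m(v²/r + g) and N/(mg) = v²/(rg) + 1 = (22.6)²/(75.0 × 10.0) + 1 = 0.6810 + 1 = 1.681.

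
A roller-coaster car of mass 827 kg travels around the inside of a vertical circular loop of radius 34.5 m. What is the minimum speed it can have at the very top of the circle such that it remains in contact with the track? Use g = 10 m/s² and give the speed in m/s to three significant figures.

At the top, both weight mg and N point toward the centre: N + mg = mv²/r.
At minimum speed N → 0, so mg = mv_min²/r ⇒ v_min = √(g r) = √(10.0 × 34.5) = 18.57 m/s.

18.6 m/s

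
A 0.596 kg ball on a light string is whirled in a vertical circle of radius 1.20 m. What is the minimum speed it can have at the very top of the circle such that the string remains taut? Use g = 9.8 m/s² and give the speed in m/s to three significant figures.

3.43 m/s

At the highest point the centre is directly below, so both the weight and T act inward: T + mg = mv²/r.
At minimum speed T → 0, so mg = mv_min²/r ⇒ v_min = √(g r) = √(9.8 × 1.20) = 3.429 m/s.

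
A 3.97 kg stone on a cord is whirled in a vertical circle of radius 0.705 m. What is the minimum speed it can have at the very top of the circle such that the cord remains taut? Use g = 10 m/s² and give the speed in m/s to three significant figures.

2.66 m/s

At the top, both weight mg and T point toward the centre: T + mg = mv²/r.
At minimum speed T → 0, so mg = mv_min²/r ⇒ v_min = √(g r) = √(10.0 × 0.705) = 2.655 m/s.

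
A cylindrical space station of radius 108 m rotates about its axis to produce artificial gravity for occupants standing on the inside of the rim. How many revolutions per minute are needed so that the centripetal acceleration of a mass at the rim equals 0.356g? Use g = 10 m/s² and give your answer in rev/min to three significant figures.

Require ω²r = 0.356g, so ω = √(0.356 × 10.0/108) = 0.1816 rad/s.
In rev/min: ω × 60/(2π) = 0.1816 × 60/(2π) = 1.734 rev/min.

1.73 rev/min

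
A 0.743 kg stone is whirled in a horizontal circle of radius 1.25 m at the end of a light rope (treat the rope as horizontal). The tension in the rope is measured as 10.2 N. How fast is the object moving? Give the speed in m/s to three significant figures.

T = m v²/r ⇒ v = √(T r / m) = √(10.2 × 1.25 / 0.743) = √17.16 = 4.142 m/s.

4.14 m/s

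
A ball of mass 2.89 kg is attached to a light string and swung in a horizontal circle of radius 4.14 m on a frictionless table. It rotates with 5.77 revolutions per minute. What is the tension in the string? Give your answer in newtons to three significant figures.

ω = 5.77 rev/min × 2π/60 = 0.6042 rad/s, so v = ωr = 0.6042 × 4.14 = 2.502 m/s.
The tension is the only horizontal force, so it supplies the full centripetal force: T = m v²/r = 2.89 × (2.502)²/4.14 = 2.89 × 6.258/4.14 = 4.368 N.

4.37 N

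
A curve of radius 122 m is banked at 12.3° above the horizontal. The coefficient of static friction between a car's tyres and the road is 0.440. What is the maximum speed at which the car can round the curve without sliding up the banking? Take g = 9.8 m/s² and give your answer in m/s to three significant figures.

29.5 m/s

At the maximum speed, friction acts down the slope at its limiting value f = μN. Radially (horizontal, toward centre): N sinθ + μN cosθ = mv²/r. Vertically: N cosθ − μN sinθ = mg.
Dividing: v² = r g (sinθ + μcosθ)/(cosθ − μsinθ).
sinθ + μcosθ = 0.2130 + 0.440×0.9770 = 0.6429; cosθ − μsinθ = 0.9770 − 0.440×0.2130 = 0.8833.
v² = 122 × 9.8 × 0.6429/0.8833 = 870.2 m²/s², so v = 29.50 m/s.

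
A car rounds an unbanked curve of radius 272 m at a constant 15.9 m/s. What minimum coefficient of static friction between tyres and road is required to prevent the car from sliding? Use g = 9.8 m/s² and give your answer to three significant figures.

0.0948

Friction provides the centripetal force: μ_s m g = m v²/r, so μ_s = v²/(g r) = (15.90)²/(9.8 × 272) = 252.8/2666 = 0.09484.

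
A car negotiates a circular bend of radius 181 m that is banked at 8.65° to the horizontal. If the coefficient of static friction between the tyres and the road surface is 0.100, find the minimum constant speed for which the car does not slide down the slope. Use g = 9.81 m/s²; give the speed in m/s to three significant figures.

9.55 m/s

At the minimum speed, friction acts up the slope at its limiting value f = μN. Radially (horizontal, toward centre): N sinθ − μN cosθ = mv²/r. Vertically: N cosθ + μN sinθ = mg.
Dividing: v² = r g (sinθ − μcosθ)/(cosθ + μsinθ).
sinθ − μcosθ = 0.1504 − 0.100×0.9886 = 0.05154; cosθ + μsinθ = 0.9886 + 0.100×0.1504 = 1.004.
v² = 181 × 9.81 × 0.05154/1.004 = 91.17 m²/s², so v = 9.548 m/s.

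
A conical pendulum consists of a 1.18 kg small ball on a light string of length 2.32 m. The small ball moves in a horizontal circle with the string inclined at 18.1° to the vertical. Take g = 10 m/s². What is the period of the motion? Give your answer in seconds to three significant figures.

2.95 s

r = L sinθ = 0.7208 m. From T sinθ = mω²r and T cosθ = mg: tanθ = ω²r/g, so ω² = g tanθ / r = g/(L cosθ).
ω = √(g/(L cosθ)) = √(10.0/(2.32 × 0.9505)) = √4.535 = 2.129 rad/s.
Period = 2π/ω = 2.951 s.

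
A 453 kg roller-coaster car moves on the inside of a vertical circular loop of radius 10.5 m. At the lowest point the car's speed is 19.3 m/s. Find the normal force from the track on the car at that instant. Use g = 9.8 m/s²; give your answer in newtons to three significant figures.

20500 N

At the lowest point, N points up (toward the centre) and the weight mg points down (away from the centre), so the net inward force is N − mg = mv²/r.
N = m(v²/r + g) = 453 × ((19.3)²/10.5 + 9.8) = 453 × (35.48 + 9.8) = 453 × 45.28 = 20510 N.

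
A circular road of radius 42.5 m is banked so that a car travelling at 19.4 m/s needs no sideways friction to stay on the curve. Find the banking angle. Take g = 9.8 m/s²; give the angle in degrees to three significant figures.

For a frictionless banked turn: horizontally N sinθ = mv²/r and vertically N cosθ = mg.
Dividing: tanθ = v²/(r g) = (19.4)²/(42.5 × 9.8) = 376.4/416.5 = 0.9036.
θ = arctan(0.9036) = 42.10°.

42.1°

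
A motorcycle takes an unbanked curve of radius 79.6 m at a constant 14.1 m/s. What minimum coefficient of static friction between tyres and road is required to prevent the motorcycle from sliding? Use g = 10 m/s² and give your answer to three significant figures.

0.250

Friction provides the centripetal force: μ_s m g = m v²/r, so μ_s = v²/(g r) = (14.10)²/(10.0 × 79.6) = 198.8/796.0 = 0.2498.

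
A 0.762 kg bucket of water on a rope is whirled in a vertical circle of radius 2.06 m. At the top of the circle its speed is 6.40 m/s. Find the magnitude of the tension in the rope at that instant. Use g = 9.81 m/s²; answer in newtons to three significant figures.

At the top, both T and the weight mg point inward (toward the centre), so T + mg = mv²/r.
T = m(v²/r − g) = 0.762 × ((6.40)²/2.06 − 9.81) = 0.762 × (19.88 − 9.81) = 0.762 × 10.07 = 7.676 N.

7.68 N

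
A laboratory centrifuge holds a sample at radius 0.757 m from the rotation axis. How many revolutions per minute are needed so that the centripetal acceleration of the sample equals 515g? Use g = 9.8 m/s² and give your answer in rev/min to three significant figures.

780 rev/min

Require ω²r = 515g, so ω = √(515 × 9.8/0.757) = 81.65 rad/s.
In rev/min: ω × 60/(2π) = 81.65 × 60/(2π) = 779.7 rev/min.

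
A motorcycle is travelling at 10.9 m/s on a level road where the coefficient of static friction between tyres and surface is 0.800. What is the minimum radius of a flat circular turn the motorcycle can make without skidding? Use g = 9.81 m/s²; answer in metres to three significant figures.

15.1 m

At the limit, μ_s m g = m v²/r, so r_min = v²/(μ_s g) = (10.9)²/(0.800 × 9.81) = 118.8/7.848 = 15.14 m.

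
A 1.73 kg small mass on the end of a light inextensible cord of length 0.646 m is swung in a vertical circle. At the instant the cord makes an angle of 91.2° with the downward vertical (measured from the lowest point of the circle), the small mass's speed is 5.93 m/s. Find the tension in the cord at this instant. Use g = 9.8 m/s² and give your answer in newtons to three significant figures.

Take the radial direction toward the centre of the circle as positive. The component of the weight along the string toward the centre is −mg cos φ (φ measured from the bottom), so Newton's second law along the string gives T − mg cos φ = m v²/r.
cos 91.2° = -0.02094, so T = m(v²/r + g cos φ) = 1.73 × ((5.93)²/0.646 + 9.8 × -0.02094) = 1.73 × (54.43 + (-0.2052)) = 1.73 × 54.23 = 93.82 N.

93.8 N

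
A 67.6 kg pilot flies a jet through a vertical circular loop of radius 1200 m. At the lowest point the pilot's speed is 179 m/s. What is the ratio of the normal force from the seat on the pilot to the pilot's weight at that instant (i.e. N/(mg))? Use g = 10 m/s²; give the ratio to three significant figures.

3.67

At the bottom, N − mg = mv²/r, so N = m(v²/r + g) and N/(mg) = v²/(rg) + 1 = (179)²/(1200 × 10.0) + 1 = 2.670 + 1 = 3.670.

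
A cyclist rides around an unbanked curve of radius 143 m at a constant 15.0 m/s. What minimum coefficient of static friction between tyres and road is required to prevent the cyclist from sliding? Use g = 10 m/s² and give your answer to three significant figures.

0.157

Friction provides the centripetal force: μ_s m g = m v²/r, so μ_s = v²/(g r) = (15.00)²/(10.0 × 143) = 225.0/1430 = 0.1573.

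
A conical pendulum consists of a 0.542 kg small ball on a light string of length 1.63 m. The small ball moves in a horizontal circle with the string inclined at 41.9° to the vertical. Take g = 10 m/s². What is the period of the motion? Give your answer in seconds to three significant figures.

2.19 s

r = L sinθ = 1.089 m. From T sinθ = mω²r and T cosθ = mg: tanθ = ω²r/g, so ω² = g tanθ / r = g/(L cosθ).
ω = √(g/(L cosθ)) = √(10.0/(1.63 × 0.7443)) = √8.242 = 2.871 rad/s.
Period = 2π/ω = 2.189 s.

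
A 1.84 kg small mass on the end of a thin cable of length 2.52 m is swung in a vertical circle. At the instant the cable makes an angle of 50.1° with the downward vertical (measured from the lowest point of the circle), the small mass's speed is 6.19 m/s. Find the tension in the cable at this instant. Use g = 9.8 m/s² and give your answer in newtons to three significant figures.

Take the radial direction toward the centre of the circle as positive. The component of the weight along the string toward the centre is −mg cos φ (φ measured from the bottom), so Newton's second law along the string gives T − mg cos φ = m v²/r.
cos 50.1° = 0.6414, so T = m(v²/r + g cos φ) = 1.84 × ((6.19)²/2.52 + 9.8 × 0.6414) = 1.84 × (15.20 + (6.286)) = 1.84 × 21.49 = 39.54 N.

39.5 N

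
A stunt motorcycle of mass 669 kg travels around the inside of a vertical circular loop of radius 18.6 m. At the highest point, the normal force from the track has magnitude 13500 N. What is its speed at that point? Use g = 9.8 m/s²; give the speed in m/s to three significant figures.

23.6 m/s

At the top, N + mg = mv²/r, so v = √(r(N/m + g)) = √(18.6 × (13500/669 + 9.8)) = √(18.6 × 29.98) = √557.6 = 23.61 m/s.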